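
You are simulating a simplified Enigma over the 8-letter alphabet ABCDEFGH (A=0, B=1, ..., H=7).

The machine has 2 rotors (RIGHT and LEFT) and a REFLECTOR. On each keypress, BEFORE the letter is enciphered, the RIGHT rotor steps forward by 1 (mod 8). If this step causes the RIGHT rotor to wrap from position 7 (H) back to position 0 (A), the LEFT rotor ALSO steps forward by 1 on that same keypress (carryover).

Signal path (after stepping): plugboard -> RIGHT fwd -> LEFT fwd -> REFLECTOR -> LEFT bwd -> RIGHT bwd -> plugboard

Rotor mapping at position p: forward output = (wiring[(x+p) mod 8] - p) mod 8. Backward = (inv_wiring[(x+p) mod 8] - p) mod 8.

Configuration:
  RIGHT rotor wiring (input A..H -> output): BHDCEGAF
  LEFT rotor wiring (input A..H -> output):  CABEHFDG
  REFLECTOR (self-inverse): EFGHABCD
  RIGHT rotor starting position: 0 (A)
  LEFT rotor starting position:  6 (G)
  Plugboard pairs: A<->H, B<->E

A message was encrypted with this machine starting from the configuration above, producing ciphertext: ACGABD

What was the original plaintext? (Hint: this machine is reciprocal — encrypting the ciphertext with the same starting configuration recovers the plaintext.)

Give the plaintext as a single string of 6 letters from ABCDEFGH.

Char 1 ('A'): step: R->1, L=6; A->plug->H->R->A->L->F->refl->B->L'->G->R'->A->plug->H
Char 2 ('C'): step: R->2, L=6; C->plug->C->R->C->L->E->refl->A->L'->B->R'->A->plug->H
Char 3 ('G'): step: R->3, L=6; G->plug->G->R->E->L->D->refl->H->L'->H->R'->A->plug->H
Char 4 ('A'): step: R->4, L=6; A->plug->H->R->G->L->B->refl->F->L'->A->R'->A->plug->H
Char 5 ('B'): step: R->5, L=6; B->plug->E->R->C->L->E->refl->A->L'->B->R'->A->plug->H
Char 6 ('D'): step: R->6, L=6; D->plug->D->R->B->L->A->refl->E->L'->C->R'->A->plug->H

Answer: HHHHHH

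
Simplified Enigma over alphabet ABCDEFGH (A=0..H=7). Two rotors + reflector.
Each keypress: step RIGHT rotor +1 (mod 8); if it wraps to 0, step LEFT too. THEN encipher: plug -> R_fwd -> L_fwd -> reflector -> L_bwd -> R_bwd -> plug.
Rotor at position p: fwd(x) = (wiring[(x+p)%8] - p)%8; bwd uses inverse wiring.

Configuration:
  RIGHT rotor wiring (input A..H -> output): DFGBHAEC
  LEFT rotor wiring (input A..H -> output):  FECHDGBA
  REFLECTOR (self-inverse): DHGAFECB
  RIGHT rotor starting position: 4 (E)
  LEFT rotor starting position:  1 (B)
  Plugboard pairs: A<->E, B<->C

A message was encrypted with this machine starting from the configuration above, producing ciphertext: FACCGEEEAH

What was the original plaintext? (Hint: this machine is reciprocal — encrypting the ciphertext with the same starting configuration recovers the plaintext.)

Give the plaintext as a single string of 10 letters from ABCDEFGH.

Char 1 ('F'): step: R->5, L=1; F->plug->F->R->B->L->B->refl->H->L'->G->R'->D->plug->D
Char 2 ('A'): step: R->6, L=1; A->plug->E->R->A->L->D->refl->A->L'->F->R'->C->plug->B
Char 3 ('C'): step: R->7, L=1; C->plug->B->R->E->L->F->refl->E->L'->H->R'->D->plug->D
Char 4 ('C'): step: R->0, L->2 (L advanced); C->plug->B->R->F->L->G->refl->C->L'->H->R'->E->plug->A
Char 5 ('G'): step: R->1, L=2; G->plug->G->R->B->L->F->refl->E->L'->D->R'->F->plug->F
Char 6 ('E'): step: R->2, L=2; E->plug->A->R->E->L->H->refl->B->L'->C->R'->E->plug->A
Char 7 ('E'): step: R->3, L=2; E->plug->A->R->G->L->D->refl->A->L'->A->R'->F->plug->F
Char 8 ('E'): step: R->4, L=2; E->plug->A->R->D->L->E->refl->F->L'->B->R'->F->plug->F
Char 9 ('A'): step: R->5, L=2; A->plug->E->R->A->L->A->refl->D->L'->G->R'->D->plug->D
Char 10 ('H'): step: R->6, L=2; H->plug->H->R->C->L->B->refl->H->L'->E->R'->B->plug->C

Answer: DBDAFAFFDC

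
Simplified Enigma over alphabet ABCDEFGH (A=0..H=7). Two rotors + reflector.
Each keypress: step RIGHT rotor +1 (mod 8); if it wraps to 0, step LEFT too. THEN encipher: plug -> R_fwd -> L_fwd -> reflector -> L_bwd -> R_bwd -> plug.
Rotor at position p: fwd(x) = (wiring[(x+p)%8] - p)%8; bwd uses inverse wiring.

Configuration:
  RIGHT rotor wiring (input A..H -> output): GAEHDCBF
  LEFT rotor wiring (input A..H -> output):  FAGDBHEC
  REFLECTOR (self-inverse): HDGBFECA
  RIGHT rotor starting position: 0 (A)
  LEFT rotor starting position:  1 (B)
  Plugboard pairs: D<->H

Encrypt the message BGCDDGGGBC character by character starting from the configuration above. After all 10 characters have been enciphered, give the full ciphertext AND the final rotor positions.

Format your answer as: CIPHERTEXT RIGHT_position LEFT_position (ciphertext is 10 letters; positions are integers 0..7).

Answer: FADGAEEAFD 2 2

Derivation:
Char 1 ('B'): step: R->1, L=1; B->plug->B->R->D->L->A->refl->H->L'->A->R'->F->plug->F
Char 2 ('G'): step: R->2, L=1; G->plug->G->R->E->L->G->refl->C->L'->C->R'->A->plug->A
Char 3 ('C'): step: R->3, L=1; C->plug->C->R->H->L->E->refl->F->L'->B->R'->H->plug->D
Char 4 ('D'): step: R->4, L=1; D->plug->H->R->D->L->A->refl->H->L'->A->R'->G->plug->G
Char 5 ('D'): step: R->5, L=1; D->plug->H->R->G->L->B->refl->D->L'->F->R'->A->plug->A
Char 6 ('G'): step: R->6, L=1; G->plug->G->R->F->L->D->refl->B->L'->G->R'->E->plug->E
Char 7 ('G'): step: R->7, L=1; G->plug->G->R->D->L->A->refl->H->L'->A->R'->E->plug->E
Char 8 ('G'): step: R->0, L->2 (L advanced); G->plug->G->R->B->L->B->refl->D->L'->G->R'->A->plug->A
Char 9 ('B'): step: R->1, L=2; B->plug->B->R->D->L->F->refl->E->L'->A->R'->F->plug->F
Char 10 ('C'): step: R->2, L=2; C->plug->C->R->B->L->B->refl->D->L'->G->R'->H->plug->D
Final: ciphertext=FADGAEEAFD, RIGHT=2, LEFT=2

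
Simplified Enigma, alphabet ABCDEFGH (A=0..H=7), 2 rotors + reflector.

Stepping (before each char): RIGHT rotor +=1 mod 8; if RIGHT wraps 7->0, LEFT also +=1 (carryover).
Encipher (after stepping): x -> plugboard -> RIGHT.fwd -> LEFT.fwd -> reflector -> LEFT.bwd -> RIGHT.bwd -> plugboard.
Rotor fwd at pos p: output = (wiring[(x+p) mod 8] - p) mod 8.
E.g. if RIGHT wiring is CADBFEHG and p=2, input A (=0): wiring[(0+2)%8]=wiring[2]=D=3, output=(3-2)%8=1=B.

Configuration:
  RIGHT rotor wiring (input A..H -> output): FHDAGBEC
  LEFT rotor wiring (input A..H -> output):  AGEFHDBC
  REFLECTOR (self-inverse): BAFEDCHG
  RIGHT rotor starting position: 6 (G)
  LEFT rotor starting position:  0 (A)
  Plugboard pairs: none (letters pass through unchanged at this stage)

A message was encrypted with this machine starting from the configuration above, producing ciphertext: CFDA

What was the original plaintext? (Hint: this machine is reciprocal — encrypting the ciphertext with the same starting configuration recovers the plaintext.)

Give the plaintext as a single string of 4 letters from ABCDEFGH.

Answer: BHAE

Derivation:
Char 1 ('C'): step: R->7, L=0; C->plug->C->R->A->L->A->refl->B->L'->G->R'->B->plug->B
Char 2 ('F'): step: R->0, L->1 (L advanced); F->plug->F->R->B->L->D->refl->E->L'->C->R'->H->plug->H
Char 3 ('D'): step: R->1, L=1; D->plug->D->R->F->L->A->refl->B->L'->G->R'->A->plug->A
Char 4 ('A'): step: R->2, L=1; A->plug->A->R->B->L->D->refl->E->L'->C->R'->E->plug->E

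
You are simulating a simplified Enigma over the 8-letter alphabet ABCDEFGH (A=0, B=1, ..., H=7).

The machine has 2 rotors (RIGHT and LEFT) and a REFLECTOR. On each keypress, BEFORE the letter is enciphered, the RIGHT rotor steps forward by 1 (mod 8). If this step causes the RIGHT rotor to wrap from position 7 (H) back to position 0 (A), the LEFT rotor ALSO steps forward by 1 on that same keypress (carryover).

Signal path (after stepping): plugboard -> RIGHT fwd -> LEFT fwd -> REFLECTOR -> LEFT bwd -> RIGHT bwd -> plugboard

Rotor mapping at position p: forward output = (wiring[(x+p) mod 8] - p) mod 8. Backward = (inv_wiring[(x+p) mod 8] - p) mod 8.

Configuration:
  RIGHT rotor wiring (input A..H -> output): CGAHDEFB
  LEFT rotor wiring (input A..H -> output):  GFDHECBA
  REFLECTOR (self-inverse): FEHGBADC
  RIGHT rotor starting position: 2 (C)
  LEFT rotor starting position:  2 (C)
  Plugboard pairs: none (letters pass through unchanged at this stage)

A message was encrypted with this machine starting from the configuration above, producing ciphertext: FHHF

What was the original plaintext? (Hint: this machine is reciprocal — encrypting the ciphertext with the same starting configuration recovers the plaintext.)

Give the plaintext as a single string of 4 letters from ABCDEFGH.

Char 1 ('F'): step: R->3, L=2; F->plug->F->R->H->L->D->refl->G->L'->F->R'->H->plug->H
Char 2 ('H'): step: R->4, L=2; H->plug->H->R->D->L->A->refl->F->L'->B->R'->C->plug->C
Char 3 ('H'): step: R->5, L=2; H->plug->H->R->G->L->E->refl->B->L'->A->R'->B->plug->B
Char 4 ('F'): step: R->6, L=2; F->plug->F->R->B->L->F->refl->A->L'->D->R'->B->plug->B

Answer: HCBB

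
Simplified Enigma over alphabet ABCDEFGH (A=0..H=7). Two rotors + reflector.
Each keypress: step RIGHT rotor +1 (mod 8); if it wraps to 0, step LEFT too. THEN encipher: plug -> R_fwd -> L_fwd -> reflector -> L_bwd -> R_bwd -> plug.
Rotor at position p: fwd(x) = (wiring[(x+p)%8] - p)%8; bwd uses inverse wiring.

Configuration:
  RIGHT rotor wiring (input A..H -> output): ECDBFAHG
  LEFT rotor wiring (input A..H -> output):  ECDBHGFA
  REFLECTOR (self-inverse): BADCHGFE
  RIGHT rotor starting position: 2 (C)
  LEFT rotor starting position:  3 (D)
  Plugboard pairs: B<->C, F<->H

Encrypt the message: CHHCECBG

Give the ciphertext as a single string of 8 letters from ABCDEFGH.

Answer: EABDBAAH

Derivation:
Char 1 ('C'): step: R->3, L=3; C->plug->B->R->C->L->D->refl->C->L'->D->R'->E->plug->E
Char 2 ('H'): step: R->4, L=3; H->plug->F->R->G->L->H->refl->E->L'->B->R'->A->plug->A
Char 3 ('H'): step: R->5, L=3; H->plug->F->R->G->L->H->refl->E->L'->B->R'->C->plug->B
Char 4 ('C'): step: R->6, L=3; C->plug->B->R->A->L->G->refl->F->L'->E->R'->D->plug->D
Char 5 ('E'): step: R->7, L=3; E->plug->E->R->C->L->D->refl->C->L'->D->R'->C->plug->B
Char 6 ('C'): step: R->0, L->4 (L advanced); C->plug->B->R->C->L->B->refl->A->L'->E->R'->A->plug->A
Char 7 ('B'): step: R->1, L=4; B->plug->C->R->A->L->D->refl->C->L'->B->R'->A->plug->A
Char 8 ('G'): step: R->2, L=4; G->plug->G->R->C->L->B->refl->A->L'->E->R'->F->plug->H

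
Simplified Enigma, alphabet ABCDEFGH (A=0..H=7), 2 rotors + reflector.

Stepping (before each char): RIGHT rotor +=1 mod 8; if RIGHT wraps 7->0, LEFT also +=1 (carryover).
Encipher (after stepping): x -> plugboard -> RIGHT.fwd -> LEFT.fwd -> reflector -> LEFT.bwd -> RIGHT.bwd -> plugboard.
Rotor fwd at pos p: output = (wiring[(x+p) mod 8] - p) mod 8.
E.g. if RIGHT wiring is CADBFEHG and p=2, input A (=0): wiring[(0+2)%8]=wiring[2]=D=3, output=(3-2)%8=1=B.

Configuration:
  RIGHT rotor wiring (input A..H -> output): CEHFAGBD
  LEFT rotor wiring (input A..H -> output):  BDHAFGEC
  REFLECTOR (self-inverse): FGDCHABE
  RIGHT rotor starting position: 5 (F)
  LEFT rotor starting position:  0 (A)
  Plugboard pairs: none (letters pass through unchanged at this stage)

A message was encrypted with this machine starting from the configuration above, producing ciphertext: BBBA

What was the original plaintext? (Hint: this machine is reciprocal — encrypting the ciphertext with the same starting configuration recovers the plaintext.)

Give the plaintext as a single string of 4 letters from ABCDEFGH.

Answer: HACG

Derivation:
Char 1 ('B'): step: R->6, L=0; B->plug->B->R->F->L->G->refl->B->L'->A->R'->H->plug->H
Char 2 ('B'): step: R->7, L=0; B->plug->B->R->D->L->A->refl->F->L'->E->R'->A->plug->A
Char 3 ('B'): step: R->0, L->1 (L advanced); B->plug->B->R->E->L->F->refl->A->L'->H->R'->C->plug->C
Char 4 ('A'): step: R->1, L=1; A->plug->A->R->D->L->E->refl->H->L'->C->R'->G->plug->G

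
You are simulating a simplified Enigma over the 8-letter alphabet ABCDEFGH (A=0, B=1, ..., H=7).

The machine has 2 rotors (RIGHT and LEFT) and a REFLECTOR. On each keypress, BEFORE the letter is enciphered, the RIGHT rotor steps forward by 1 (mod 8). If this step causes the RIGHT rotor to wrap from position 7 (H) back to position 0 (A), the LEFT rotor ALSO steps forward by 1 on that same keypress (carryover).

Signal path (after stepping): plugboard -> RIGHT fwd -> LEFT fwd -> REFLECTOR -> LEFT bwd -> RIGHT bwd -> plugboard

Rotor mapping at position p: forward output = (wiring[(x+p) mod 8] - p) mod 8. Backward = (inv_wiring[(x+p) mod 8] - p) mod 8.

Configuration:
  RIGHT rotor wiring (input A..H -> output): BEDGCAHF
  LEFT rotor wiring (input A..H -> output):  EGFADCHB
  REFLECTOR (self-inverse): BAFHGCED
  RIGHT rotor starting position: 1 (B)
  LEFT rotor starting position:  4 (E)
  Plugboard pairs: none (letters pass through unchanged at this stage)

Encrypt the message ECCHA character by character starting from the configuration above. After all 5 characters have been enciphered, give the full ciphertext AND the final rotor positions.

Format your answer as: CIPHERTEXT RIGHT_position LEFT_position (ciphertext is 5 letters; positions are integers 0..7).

Char 1 ('E'): step: R->2, L=4; E->plug->E->R->F->L->C->refl->F->L'->D->R'->F->plug->F
Char 2 ('C'): step: R->3, L=4; C->plug->C->R->F->L->C->refl->F->L'->D->R'->A->plug->A
Char 3 ('C'): step: R->4, L=4; C->plug->C->R->D->L->F->refl->C->L'->F->R'->E->plug->E
Char 4 ('H'): step: R->5, L=4; H->plug->H->R->F->L->C->refl->F->L'->D->R'->A->plug->A
Char 5 ('A'): step: R->6, L=4; A->plug->A->R->B->L->G->refl->E->L'->H->R'->B->plug->B
Final: ciphertext=FAEAB, RIGHT=6, LEFT=4

Answer: FAEAB 6 4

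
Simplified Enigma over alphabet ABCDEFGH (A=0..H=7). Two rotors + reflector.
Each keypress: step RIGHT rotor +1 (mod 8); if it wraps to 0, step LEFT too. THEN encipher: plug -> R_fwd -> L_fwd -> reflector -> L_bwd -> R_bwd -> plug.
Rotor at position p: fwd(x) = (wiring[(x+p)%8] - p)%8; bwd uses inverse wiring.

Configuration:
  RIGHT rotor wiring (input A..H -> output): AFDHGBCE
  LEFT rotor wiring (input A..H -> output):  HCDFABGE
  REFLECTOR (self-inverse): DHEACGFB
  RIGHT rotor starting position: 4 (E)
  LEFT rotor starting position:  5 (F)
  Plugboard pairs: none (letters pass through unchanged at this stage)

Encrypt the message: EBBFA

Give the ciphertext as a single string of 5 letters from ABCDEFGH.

Char 1 ('E'): step: R->5, L=5; E->plug->E->R->A->L->E->refl->C->L'->D->R'->D->plug->D
Char 2 ('B'): step: R->6, L=5; B->plug->B->R->G->L->A->refl->D->L'->H->R'->D->plug->D
Char 3 ('B'): step: R->7, L=5; B->plug->B->R->B->L->B->refl->H->L'->C->R'->G->plug->G
Char 4 ('F'): step: R->0, L->6 (L advanced); F->plug->F->R->B->L->G->refl->F->L'->E->R'->H->plug->H
Char 5 ('A'): step: R->1, L=6; A->plug->A->R->E->L->F->refl->G->L'->B->R'->F->plug->F

Answer: DDGHF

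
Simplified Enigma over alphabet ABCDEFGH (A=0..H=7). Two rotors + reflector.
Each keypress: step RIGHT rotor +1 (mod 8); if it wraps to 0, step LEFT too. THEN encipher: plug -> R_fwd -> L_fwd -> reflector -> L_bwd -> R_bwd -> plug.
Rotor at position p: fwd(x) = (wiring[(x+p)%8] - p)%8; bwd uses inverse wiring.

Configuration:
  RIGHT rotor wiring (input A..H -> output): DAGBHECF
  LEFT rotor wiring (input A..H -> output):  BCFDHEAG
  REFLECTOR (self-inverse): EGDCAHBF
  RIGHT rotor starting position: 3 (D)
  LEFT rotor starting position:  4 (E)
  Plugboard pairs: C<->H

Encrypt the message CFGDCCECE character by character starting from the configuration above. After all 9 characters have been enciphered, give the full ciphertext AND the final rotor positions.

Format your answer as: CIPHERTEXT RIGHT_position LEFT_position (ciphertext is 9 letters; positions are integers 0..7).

Char 1 ('C'): step: R->4, L=4; C->plug->H->R->F->L->G->refl->B->L'->G->R'->C->plug->H
Char 2 ('F'): step: R->5, L=4; F->plug->F->R->B->L->A->refl->E->L'->C->R'->H->plug->C
Char 3 ('G'): step: R->6, L=4; G->plug->G->R->B->L->A->refl->E->L'->C->R'->D->plug->D
Char 4 ('D'): step: R->7, L=4; D->plug->D->R->H->L->H->refl->F->L'->E->R'->B->plug->B
Char 5 ('C'): step: R->0, L->5 (L advanced); C->plug->H->R->F->L->A->refl->E->L'->D->R'->A->plug->A
Char 6 ('C'): step: R->1, L=5; C->plug->H->R->C->L->B->refl->G->L'->G->R'->D->plug->D
Char 7 ('E'): step: R->2, L=5; E->plug->E->R->A->L->H->refl->F->L'->E->R'->A->plug->A
Char 8 ('C'): step: R->3, L=5; C->plug->H->R->D->L->E->refl->A->L'->F->R'->G->plug->G
Char 9 ('E'): step: R->4, L=5; E->plug->E->R->H->L->C->refl->D->L'->B->R'->D->plug->D
Final: ciphertext=HCDBADAGD, RIGHT=4, LEFT=5

Answer: HCDBADAGD 4 5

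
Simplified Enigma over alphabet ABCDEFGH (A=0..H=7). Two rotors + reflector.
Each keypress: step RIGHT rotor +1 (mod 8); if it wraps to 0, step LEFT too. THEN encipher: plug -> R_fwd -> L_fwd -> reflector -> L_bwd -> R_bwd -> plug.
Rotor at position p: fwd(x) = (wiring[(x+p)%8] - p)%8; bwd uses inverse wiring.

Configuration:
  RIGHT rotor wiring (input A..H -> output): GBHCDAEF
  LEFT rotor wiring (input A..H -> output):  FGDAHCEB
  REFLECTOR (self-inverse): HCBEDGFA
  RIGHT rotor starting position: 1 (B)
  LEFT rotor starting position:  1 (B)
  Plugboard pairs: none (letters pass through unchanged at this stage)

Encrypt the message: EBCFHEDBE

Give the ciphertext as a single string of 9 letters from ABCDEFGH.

Answer: DFGHADBEC

Derivation:
Char 1 ('E'): step: R->2, L=1; E->plug->E->R->C->L->H->refl->A->L'->G->R'->D->plug->D
Char 2 ('B'): step: R->3, L=1; B->plug->B->R->A->L->F->refl->G->L'->D->R'->F->plug->F
Char 3 ('C'): step: R->4, L=1; C->plug->C->R->A->L->F->refl->G->L'->D->R'->G->plug->G
Char 4 ('F'): step: R->5, L=1; F->plug->F->R->C->L->H->refl->A->L'->G->R'->H->plug->H
Char 5 ('H'): step: R->6, L=1; H->plug->H->R->C->L->H->refl->A->L'->G->R'->A->plug->A
Char 6 ('E'): step: R->7, L=1; E->plug->E->R->D->L->G->refl->F->L'->A->R'->D->plug->D
Char 7 ('D'): step: R->0, L->2 (L advanced); D->plug->D->R->C->L->F->refl->G->L'->B->R'->B->plug->B
Char 8 ('B'): step: R->1, L=2; B->plug->B->R->G->L->D->refl->E->L'->H->R'->E->plug->E
Char 9 ('E'): step: R->2, L=2; E->plug->E->R->C->L->F->refl->G->L'->B->R'->C->plug->C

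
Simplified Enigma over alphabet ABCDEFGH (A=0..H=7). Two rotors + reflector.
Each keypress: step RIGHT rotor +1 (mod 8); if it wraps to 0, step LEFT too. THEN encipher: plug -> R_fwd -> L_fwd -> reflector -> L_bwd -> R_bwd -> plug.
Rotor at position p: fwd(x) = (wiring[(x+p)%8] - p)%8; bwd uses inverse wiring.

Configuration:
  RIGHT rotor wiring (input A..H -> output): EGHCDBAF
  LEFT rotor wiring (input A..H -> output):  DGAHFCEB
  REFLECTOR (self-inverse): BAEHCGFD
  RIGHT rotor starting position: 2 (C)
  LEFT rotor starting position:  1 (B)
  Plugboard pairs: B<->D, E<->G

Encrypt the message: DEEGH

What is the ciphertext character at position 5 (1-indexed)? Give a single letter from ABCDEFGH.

Char 1 ('D'): step: R->3, L=1; D->plug->B->R->A->L->F->refl->G->L'->C->R'->E->plug->G
Char 2 ('E'): step: R->4, L=1; E->plug->G->R->D->L->E->refl->C->L'->H->R'->A->plug->A
Char 3 ('E'): step: R->5, L=1; E->plug->G->R->F->L->D->refl->H->L'->B->R'->E->plug->G
Char 4 ('G'): step: R->6, L=1; G->plug->E->R->B->L->H->refl->D->L'->F->R'->G->plug->E
Char 5 ('H'): step: R->7, L=1; H->plug->H->R->B->L->H->refl->D->L'->F->R'->B->plug->D

D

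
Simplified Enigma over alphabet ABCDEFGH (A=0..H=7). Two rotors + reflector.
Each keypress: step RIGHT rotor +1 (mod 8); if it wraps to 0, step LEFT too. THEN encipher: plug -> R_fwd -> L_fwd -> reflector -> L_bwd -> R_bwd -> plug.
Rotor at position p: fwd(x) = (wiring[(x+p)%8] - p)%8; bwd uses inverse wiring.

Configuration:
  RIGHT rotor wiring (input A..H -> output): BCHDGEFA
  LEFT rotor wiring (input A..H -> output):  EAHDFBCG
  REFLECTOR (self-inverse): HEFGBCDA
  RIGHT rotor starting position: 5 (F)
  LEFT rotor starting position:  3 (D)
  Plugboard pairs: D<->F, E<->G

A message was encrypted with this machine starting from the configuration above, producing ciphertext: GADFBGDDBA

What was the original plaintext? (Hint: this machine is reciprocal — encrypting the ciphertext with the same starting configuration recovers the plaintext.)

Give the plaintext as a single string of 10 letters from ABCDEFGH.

Answer: HHCHGAAEHC

Derivation:
Char 1 ('G'): step: R->6, L=3; G->plug->E->R->B->L->C->refl->F->L'->G->R'->H->plug->H
Char 2 ('A'): step: R->7, L=3; A->plug->A->R->B->L->C->refl->F->L'->G->R'->H->plug->H
Char 3 ('D'): step: R->0, L->4 (L advanced); D->plug->F->R->E->L->A->refl->H->L'->H->R'->C->plug->C
Char 4 ('F'): step: R->1, L=4; F->plug->D->R->F->L->E->refl->B->L'->A->R'->H->plug->H
Char 5 ('B'): step: R->2, L=4; B->plug->B->R->B->L->F->refl->C->L'->D->R'->E->plug->G
Char 6 ('G'): step: R->3, L=4; G->plug->E->R->F->L->E->refl->B->L'->A->R'->A->plug->A
Char 7 ('D'): step: R->4, L=4; D->plug->F->R->G->L->D->refl->G->L'->C->R'->A->plug->A
Char 8 ('D'): step: R->5, L=4; D->plug->F->R->C->L->G->refl->D->L'->G->R'->G->plug->E
Char 9 ('B'): step: R->6, L=4; B->plug->B->R->C->L->G->refl->D->L'->G->R'->H->plug->H
Char 10 ('A'): step: R->7, L=4; A->plug->A->R->B->L->F->refl->C->L'->D->R'->C->plug->C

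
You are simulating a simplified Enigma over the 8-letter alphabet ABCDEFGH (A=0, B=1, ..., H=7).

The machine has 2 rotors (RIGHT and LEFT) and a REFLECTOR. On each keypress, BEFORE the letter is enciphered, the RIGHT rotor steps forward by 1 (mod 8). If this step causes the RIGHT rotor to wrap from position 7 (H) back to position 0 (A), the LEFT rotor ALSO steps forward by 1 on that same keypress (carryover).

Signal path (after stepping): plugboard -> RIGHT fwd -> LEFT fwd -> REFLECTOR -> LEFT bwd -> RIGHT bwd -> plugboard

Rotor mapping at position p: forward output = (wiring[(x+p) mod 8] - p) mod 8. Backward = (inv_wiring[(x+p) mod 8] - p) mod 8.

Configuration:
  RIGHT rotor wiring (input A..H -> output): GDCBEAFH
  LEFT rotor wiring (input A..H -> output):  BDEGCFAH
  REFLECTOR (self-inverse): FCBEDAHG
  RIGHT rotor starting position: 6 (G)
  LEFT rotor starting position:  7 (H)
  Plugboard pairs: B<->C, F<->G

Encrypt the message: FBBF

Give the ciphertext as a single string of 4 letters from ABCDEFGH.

Char 1 ('F'): step: R->7, L=7; F->plug->G->R->B->L->C->refl->B->L'->H->R'->B->plug->C
Char 2 ('B'): step: R->0, L->0 (L advanced); B->plug->C->R->C->L->E->refl->D->L'->B->R'->D->plug->D
Char 3 ('B'): step: R->1, L=0; B->plug->C->R->A->L->B->refl->C->L'->E->R'->F->plug->G
Char 4 ('F'): step: R->2, L=0; F->plug->G->R->E->L->C->refl->B->L'->A->R'->A->plug->A

Answer: CDGA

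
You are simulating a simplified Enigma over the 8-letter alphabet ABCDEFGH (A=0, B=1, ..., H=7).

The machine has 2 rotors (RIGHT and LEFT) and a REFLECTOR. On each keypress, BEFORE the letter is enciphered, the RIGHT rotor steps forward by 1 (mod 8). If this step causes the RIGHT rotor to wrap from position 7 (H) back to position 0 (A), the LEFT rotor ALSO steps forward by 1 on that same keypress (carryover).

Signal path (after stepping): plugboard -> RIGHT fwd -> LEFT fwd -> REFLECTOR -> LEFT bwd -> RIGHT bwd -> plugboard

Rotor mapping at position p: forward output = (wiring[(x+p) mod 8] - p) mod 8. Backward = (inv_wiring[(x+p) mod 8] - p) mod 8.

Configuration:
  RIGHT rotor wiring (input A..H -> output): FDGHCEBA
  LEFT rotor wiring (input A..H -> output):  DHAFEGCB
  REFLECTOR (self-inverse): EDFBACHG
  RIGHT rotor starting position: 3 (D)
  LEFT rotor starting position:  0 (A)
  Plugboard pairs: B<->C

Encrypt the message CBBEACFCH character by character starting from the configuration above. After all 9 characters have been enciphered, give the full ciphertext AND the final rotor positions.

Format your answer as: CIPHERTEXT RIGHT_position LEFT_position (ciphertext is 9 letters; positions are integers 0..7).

Char 1 ('C'): step: R->4, L=0; C->plug->B->R->A->L->D->refl->B->L'->H->R'->F->plug->F
Char 2 ('B'): step: R->5, L=0; B->plug->C->R->D->L->F->refl->C->L'->G->R'->E->plug->E
Char 3 ('B'): step: R->6, L=0; B->plug->C->R->H->L->B->refl->D->L'->A->R'->E->plug->E
Char 4 ('E'): step: R->7, L=0; E->plug->E->R->A->L->D->refl->B->L'->H->R'->D->plug->D
Char 5 ('A'): step: R->0, L->1 (L advanced); A->plug->A->R->F->L->B->refl->D->L'->D->R'->B->plug->C
Char 6 ('C'): step: R->1, L=1; C->plug->B->R->F->L->B->refl->D->L'->D->R'->E->plug->E
Char 7 ('F'): step: R->2, L=1; F->plug->F->R->G->L->A->refl->E->L'->C->R'->D->plug->D
Char 8 ('C'): step: R->3, L=1; C->plug->B->R->H->L->C->refl->F->L'->E->R'->A->plug->A
Char 9 ('H'): step: R->4, L=1; H->plug->H->R->D->L->D->refl->B->L'->F->R'->C->plug->B
Final: ciphertext=FEEDCEDAB, RIGHT=4, LEFT=1

Answer: FEEDCEDAB 4 1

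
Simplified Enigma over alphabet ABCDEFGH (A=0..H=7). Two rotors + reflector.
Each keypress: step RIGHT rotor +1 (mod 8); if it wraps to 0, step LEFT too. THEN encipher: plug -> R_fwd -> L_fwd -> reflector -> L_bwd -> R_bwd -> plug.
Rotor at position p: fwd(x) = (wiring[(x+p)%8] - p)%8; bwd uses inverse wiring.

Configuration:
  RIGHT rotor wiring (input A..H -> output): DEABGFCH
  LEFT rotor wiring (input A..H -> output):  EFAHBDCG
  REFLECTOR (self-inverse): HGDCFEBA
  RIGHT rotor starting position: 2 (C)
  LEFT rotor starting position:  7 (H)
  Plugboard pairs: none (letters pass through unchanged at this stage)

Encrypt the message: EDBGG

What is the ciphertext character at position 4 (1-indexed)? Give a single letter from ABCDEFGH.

Char 1 ('E'): step: R->3, L=7; E->plug->E->R->E->L->A->refl->H->L'->A->R'->F->plug->F
Char 2 ('D'): step: R->4, L=7; D->plug->D->R->D->L->B->refl->G->L'->C->R'->A->plug->A
Char 3 ('B'): step: R->5, L=7; B->plug->B->R->F->L->C->refl->D->L'->H->R'->E->plug->E
Char 4 ('G'): step: R->6, L=7; G->plug->G->R->A->L->H->refl->A->L'->E->R'->A->plug->A

A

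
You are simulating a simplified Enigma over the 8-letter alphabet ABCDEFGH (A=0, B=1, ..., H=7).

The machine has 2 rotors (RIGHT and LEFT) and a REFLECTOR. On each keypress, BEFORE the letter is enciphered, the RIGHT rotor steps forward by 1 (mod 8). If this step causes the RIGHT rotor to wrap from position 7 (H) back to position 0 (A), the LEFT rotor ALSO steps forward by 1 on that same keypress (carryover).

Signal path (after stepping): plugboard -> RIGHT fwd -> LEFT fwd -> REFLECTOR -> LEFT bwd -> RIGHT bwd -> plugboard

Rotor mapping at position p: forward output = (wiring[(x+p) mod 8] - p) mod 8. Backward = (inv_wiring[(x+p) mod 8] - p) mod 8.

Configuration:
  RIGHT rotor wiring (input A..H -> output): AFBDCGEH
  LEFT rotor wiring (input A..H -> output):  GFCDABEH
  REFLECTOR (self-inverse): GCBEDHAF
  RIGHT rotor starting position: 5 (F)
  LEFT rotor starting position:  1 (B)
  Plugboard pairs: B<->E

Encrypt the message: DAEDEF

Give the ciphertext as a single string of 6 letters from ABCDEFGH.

Answer: BHDADC

Derivation:
Char 1 ('D'): step: R->6, L=1; D->plug->D->R->H->L->F->refl->H->L'->D->R'->E->plug->B
Char 2 ('A'): step: R->7, L=1; A->plug->A->R->A->L->E->refl->D->L'->F->R'->H->plug->H
Char 3 ('E'): step: R->0, L->2 (L advanced); E->plug->B->R->F->L->F->refl->H->L'->D->R'->D->plug->D
Char 4 ('D'): step: R->1, L=2; D->plug->D->R->B->L->B->refl->C->L'->E->R'->A->plug->A
Char 5 ('E'): step: R->2, L=2; E->plug->B->R->B->L->B->refl->C->L'->E->R'->D->plug->D
Char 6 ('F'): step: R->3, L=2; F->plug->F->R->F->L->F->refl->H->L'->D->R'->C->plug->C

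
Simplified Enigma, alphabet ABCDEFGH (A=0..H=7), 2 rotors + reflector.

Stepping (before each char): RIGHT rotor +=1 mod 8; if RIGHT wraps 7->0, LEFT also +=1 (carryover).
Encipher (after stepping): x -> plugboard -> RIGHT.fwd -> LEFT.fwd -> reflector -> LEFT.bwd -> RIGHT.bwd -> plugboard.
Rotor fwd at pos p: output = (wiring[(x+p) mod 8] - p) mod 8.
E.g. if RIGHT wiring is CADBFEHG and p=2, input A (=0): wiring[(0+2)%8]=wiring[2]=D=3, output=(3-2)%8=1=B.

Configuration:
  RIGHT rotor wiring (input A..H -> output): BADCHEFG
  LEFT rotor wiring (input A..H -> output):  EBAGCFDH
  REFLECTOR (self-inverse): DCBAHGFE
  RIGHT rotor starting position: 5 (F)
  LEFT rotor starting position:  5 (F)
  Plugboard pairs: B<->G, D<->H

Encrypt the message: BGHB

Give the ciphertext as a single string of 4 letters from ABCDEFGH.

Char 1 ('B'): step: R->6, L=5; B->plug->G->R->B->L->G->refl->F->L'->H->R'->A->plug->A
Char 2 ('G'): step: R->7, L=5; G->plug->B->R->C->L->C->refl->B->L'->G->R'->H->plug->D
Char 3 ('H'): step: R->0, L->6 (L advanced); H->plug->D->R->C->L->G->refl->F->L'->A->R'->B->plug->G
Char 4 ('B'): step: R->1, L=6; B->plug->G->R->F->L->A->refl->D->L'->D->R'->E->plug->E

Answer: ADGE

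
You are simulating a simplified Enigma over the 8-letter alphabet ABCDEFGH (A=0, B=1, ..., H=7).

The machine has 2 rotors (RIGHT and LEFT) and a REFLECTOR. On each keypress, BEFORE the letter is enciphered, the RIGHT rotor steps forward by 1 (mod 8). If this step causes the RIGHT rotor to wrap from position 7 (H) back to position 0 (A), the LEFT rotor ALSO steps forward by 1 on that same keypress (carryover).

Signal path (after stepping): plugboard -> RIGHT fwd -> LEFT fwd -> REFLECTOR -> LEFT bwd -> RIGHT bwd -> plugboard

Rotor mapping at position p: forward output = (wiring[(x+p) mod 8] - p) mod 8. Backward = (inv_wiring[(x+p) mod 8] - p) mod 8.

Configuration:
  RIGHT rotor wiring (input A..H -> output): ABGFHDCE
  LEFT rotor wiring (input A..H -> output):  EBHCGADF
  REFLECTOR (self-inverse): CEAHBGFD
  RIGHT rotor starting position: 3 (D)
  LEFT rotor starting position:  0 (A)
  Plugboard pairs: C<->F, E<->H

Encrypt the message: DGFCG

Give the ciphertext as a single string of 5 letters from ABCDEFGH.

Answer: ECBBF

Derivation:
Char 1 ('D'): step: R->4, L=0; D->plug->D->R->A->L->E->refl->B->L'->B->R'->H->plug->E
Char 2 ('G'): step: R->5, L=0; G->plug->G->R->A->L->E->refl->B->L'->B->R'->F->plug->C
Char 3 ('F'): step: R->6, L=0; F->plug->C->R->C->L->H->refl->D->L'->G->R'->B->plug->B
Char 4 ('C'): step: R->7, L=0; C->plug->F->R->A->L->E->refl->B->L'->B->R'->B->plug->B
Char 5 ('G'): step: R->0, L->1 (L advanced); G->plug->G->R->C->L->B->refl->E->L'->G->R'->C->plug->F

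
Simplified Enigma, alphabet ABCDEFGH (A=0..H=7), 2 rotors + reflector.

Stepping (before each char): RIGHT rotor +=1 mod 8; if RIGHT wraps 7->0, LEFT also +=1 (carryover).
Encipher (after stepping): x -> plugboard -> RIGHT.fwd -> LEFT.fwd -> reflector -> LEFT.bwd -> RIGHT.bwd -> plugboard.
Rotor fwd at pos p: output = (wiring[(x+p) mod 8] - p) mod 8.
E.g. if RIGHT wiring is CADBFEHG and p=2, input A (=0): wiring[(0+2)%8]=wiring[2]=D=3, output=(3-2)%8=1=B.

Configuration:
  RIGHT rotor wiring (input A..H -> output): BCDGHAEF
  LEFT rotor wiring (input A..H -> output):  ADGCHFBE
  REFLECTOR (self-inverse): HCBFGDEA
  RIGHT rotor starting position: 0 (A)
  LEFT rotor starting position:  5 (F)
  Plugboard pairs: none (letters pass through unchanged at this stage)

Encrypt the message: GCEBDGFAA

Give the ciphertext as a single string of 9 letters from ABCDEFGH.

Answer: AGHDGDBHC

Derivation:
Char 1 ('G'): step: R->1, L=5; G->plug->G->R->E->L->G->refl->E->L'->B->R'->A->plug->A
Char 2 ('C'): step: R->2, L=5; C->plug->C->R->F->L->B->refl->C->L'->H->R'->G->plug->G
Char 3 ('E'): step: R->3, L=5; E->plug->E->R->C->L->H->refl->A->L'->A->R'->H->plug->H
Char 4 ('B'): step: R->4, L=5; B->plug->B->R->E->L->G->refl->E->L'->B->R'->D->plug->D
Char 5 ('D'): step: R->5, L=5; D->plug->D->R->E->L->G->refl->E->L'->B->R'->G->plug->G
Char 6 ('G'): step: R->6, L=5; G->plug->G->R->B->L->E->refl->G->L'->E->R'->D->plug->D
Char 7 ('F'): step: R->7, L=5; F->plug->F->R->A->L->A->refl->H->L'->C->R'->B->plug->B
Char 8 ('A'): step: R->0, L->6 (L advanced); A->plug->A->R->B->L->G->refl->E->L'->F->R'->H->plug->H
Char 9 ('A'): step: R->1, L=6; A->plug->A->R->B->L->G->refl->E->L'->F->R'->C->plug->C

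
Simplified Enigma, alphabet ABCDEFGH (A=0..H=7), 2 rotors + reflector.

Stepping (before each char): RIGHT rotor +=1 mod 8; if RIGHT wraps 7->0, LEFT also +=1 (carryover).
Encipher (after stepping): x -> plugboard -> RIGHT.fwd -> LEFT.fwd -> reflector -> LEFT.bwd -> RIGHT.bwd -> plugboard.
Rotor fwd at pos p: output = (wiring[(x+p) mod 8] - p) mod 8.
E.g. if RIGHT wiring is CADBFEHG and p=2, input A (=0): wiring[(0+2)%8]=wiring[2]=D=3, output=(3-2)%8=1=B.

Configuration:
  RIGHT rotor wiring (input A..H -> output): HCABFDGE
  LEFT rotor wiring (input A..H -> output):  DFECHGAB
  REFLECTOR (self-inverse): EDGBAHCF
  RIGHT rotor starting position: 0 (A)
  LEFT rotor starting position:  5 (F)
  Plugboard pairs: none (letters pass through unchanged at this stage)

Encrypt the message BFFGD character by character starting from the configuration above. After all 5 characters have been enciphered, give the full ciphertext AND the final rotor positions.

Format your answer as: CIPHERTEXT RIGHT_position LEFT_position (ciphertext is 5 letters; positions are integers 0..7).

Char 1 ('B'): step: R->1, L=5; B->plug->B->R->H->L->C->refl->G->L'->D->R'->G->plug->G
Char 2 ('F'): step: R->2, L=5; F->plug->F->R->C->L->E->refl->A->L'->E->R'->E->plug->E
Char 3 ('F'): step: R->3, L=5; F->plug->F->R->E->L->A->refl->E->L'->C->R'->B->plug->B
Char 4 ('G'): step: R->4, L=5; G->plug->G->R->E->L->A->refl->E->L'->C->R'->C->plug->C
Char 5 ('D'): step: R->5, L=5; D->plug->D->R->C->L->E->refl->A->L'->E->R'->G->plug->G
Final: ciphertext=GEBCG, RIGHT=5, LEFT=5

Answer: GEBCG 5 5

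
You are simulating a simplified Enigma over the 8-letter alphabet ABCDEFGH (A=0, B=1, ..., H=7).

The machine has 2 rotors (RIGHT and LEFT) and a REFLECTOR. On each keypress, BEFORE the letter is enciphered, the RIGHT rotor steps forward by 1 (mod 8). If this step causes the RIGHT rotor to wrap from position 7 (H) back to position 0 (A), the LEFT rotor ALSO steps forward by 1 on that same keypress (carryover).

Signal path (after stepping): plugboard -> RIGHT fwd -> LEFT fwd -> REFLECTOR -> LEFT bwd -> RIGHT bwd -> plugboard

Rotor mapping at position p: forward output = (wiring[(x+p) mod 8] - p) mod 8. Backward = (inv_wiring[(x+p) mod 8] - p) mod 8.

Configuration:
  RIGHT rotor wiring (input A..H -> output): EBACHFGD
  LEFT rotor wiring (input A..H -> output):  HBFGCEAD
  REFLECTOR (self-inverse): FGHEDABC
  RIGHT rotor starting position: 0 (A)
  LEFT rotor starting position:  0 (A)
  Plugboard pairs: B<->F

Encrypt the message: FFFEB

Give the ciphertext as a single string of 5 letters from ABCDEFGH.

Char 1 ('F'): step: R->1, L=0; F->plug->B->R->H->L->D->refl->E->L'->F->R'->F->plug->B
Char 2 ('F'): step: R->2, L=0; F->plug->B->R->A->L->H->refl->C->L'->E->R'->E->plug->E
Char 3 ('F'): step: R->3, L=0; F->plug->B->R->E->L->C->refl->H->L'->A->R'->E->plug->E
Char 4 ('E'): step: R->4, L=0; E->plug->E->R->A->L->H->refl->C->L'->E->R'->G->plug->G
Char 5 ('B'): step: R->5, L=0; B->plug->F->R->D->L->G->refl->B->L'->B->R'->B->plug->F

Answer: BEEGF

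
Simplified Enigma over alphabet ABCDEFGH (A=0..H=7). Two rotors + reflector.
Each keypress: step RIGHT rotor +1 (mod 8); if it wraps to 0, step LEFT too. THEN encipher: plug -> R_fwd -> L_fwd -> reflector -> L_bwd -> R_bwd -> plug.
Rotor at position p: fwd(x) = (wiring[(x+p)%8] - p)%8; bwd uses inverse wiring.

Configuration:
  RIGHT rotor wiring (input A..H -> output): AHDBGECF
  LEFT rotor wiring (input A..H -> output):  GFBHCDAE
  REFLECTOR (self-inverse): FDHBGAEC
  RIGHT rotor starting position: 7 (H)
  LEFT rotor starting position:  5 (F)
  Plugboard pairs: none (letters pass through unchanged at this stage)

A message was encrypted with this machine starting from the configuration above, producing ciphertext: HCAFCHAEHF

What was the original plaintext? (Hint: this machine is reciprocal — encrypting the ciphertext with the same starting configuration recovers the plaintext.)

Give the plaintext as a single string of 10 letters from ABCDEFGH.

Answer: FEGGDFEFBE

Derivation:
Char 1 ('H'): step: R->0, L->6 (L advanced); H->plug->H->R->F->L->B->refl->D->L'->E->R'->F->plug->F
Char 2 ('C'): step: R->1, L=6; C->plug->C->R->A->L->C->refl->H->L'->D->R'->E->plug->E
Char 3 ('A'): step: R->2, L=6; A->plug->A->R->B->L->G->refl->E->L'->G->R'->G->plug->G
Char 4 ('F'): step: R->3, L=6; F->plug->F->R->F->L->B->refl->D->L'->E->R'->G->plug->G
Char 5 ('C'): step: R->4, L=6; C->plug->C->R->G->L->E->refl->G->L'->B->R'->D->plug->D
Char 6 ('H'): step: R->5, L=6; H->plug->H->R->B->L->G->refl->E->L'->G->R'->F->plug->F
Char 7 ('A'): step: R->6, L=6; A->plug->A->R->E->L->D->refl->B->L'->F->R'->E->plug->E
Char 8 ('E'): step: R->7, L=6; E->plug->E->R->C->L->A->refl->F->L'->H->R'->F->plug->F
Char 9 ('H'): step: R->0, L->7 (L advanced); H->plug->H->R->F->L->D->refl->B->L'->H->R'->B->plug->B
Char 10 ('F'): step: R->1, L=7; F->plug->F->R->B->L->H->refl->C->L'->D->R'->E->plug->E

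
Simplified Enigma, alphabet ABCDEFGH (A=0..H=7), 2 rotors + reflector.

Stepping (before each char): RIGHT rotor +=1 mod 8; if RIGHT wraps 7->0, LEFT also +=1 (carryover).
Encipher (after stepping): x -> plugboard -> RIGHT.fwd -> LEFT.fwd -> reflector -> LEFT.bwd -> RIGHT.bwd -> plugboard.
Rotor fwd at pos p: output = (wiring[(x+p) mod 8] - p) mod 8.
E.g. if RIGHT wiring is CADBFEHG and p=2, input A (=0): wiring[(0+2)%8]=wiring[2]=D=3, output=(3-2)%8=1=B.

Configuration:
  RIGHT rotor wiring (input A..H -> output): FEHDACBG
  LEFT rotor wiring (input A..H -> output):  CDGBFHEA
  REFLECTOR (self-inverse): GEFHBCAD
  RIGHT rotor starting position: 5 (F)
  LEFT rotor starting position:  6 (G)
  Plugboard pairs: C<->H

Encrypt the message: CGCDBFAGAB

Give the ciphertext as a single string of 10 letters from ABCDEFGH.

Char 1 ('C'): step: R->6, L=6; C->plug->H->R->E->L->A->refl->G->L'->A->R'->B->plug->B
Char 2 ('G'): step: R->7, L=6; G->plug->G->R->D->L->F->refl->C->L'->B->R'->F->plug->F
Char 3 ('C'): step: R->0, L->7 (L advanced); C->plug->H->R->G->L->A->refl->G->L'->F->R'->A->plug->A
Char 4 ('D'): step: R->1, L=7; D->plug->D->R->H->L->F->refl->C->L'->E->R'->H->plug->C
Char 5 ('B'): step: R->2, L=7; B->plug->B->R->B->L->D->refl->H->L'->D->R'->G->plug->G
Char 6 ('F'): step: R->3, L=7; F->plug->F->R->C->L->E->refl->B->L'->A->R'->A->plug->A
Char 7 ('A'): step: R->4, L=7; A->plug->A->R->E->L->C->refl->F->L'->H->R'->H->plug->C
Char 8 ('G'): step: R->5, L=7; G->plug->G->R->G->L->A->refl->G->L'->F->R'->A->plug->A
Char 9 ('A'): step: R->6, L=7; A->plug->A->R->D->L->H->refl->D->L'->B->R'->E->plug->E
Char 10 ('B'): step: R->7, L=7; B->plug->B->R->G->L->A->refl->G->L'->F->R'->C->plug->H

Answer: BFACGACAEH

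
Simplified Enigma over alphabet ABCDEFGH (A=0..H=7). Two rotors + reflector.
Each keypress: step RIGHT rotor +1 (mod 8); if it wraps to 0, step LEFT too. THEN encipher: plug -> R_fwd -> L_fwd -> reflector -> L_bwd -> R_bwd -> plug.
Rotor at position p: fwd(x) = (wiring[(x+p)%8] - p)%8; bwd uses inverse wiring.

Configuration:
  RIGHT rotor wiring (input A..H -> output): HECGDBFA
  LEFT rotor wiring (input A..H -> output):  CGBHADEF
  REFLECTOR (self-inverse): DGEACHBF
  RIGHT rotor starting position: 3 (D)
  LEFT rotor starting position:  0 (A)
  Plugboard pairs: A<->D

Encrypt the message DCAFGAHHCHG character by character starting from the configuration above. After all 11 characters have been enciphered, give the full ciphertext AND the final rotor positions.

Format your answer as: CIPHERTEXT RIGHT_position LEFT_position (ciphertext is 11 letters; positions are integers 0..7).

Answer: EEFCFGAABDC 6 1

Derivation:
Char 1 ('D'): step: R->4, L=0; D->plug->A->R->H->L->F->refl->H->L'->D->R'->E->plug->E
Char 2 ('C'): step: R->5, L=0; C->plug->C->R->D->L->H->refl->F->L'->H->R'->E->plug->E
Char 3 ('A'): step: R->6, L=0; A->plug->D->R->G->L->E->refl->C->L'->A->R'->F->plug->F
Char 4 ('F'): step: R->7, L=0; F->plug->F->R->E->L->A->refl->D->L'->F->R'->C->plug->C
Char 5 ('G'): step: R->0, L->1 (L advanced); G->plug->G->R->F->L->D->refl->A->L'->B->R'->F->plug->F
Char 6 ('A'): step: R->1, L=1; A->plug->D->R->C->L->G->refl->B->L'->H->R'->G->plug->G
Char 7 ('H'): step: R->2, L=1; H->plug->H->R->C->L->G->refl->B->L'->H->R'->D->plug->A
Char 8 ('H'): step: R->3, L=1; H->plug->H->R->H->L->B->refl->G->L'->C->R'->D->plug->A
Char 9 ('C'): step: R->4, L=1; C->plug->C->R->B->L->A->refl->D->L'->F->R'->B->plug->B
Char 10 ('H'): step: R->5, L=1; H->plug->H->R->G->L->E->refl->C->L'->E->R'->A->plug->D
Char 11 ('G'): step: R->6, L=1; G->plug->G->R->F->L->D->refl->A->L'->B->R'->C->plug->C
Final: ciphertext=EEFCFGAABDC, RIGHT=6, LEFT=1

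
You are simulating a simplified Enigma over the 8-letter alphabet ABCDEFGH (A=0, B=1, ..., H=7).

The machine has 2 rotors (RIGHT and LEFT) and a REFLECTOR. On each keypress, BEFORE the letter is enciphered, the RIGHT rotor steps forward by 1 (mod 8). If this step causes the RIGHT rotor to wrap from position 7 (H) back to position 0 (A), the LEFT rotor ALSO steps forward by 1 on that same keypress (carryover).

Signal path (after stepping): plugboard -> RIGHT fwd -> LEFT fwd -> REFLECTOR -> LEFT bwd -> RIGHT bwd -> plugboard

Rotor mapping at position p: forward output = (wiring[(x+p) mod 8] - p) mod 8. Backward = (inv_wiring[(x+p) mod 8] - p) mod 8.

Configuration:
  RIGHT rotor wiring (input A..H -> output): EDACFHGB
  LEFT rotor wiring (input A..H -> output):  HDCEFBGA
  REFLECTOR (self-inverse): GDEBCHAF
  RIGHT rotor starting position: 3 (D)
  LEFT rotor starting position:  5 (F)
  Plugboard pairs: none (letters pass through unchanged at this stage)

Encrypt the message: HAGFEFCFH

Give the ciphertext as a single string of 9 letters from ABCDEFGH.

Char 1 ('H'): step: R->4, L=5; H->plug->H->R->G->L->H->refl->F->L'->F->R'->D->plug->D
Char 2 ('A'): step: R->5, L=5; A->plug->A->R->C->L->D->refl->B->L'->B->R'->B->plug->B
Char 3 ('G'): step: R->6, L=5; G->plug->G->R->H->L->A->refl->G->L'->E->R'->F->plug->F
Char 4 ('F'): step: R->7, L=5; F->plug->F->R->G->L->H->refl->F->L'->F->R'->B->plug->B
Char 5 ('E'): step: R->0, L->6 (L advanced); E->plug->E->R->F->L->G->refl->A->L'->A->R'->C->plug->C
Char 6 ('F'): step: R->1, L=6; F->plug->F->R->F->L->G->refl->A->L'->A->R'->G->plug->G
Char 7 ('C'): step: R->2, L=6; C->plug->C->R->D->L->F->refl->H->L'->G->R'->A->plug->A
Char 8 ('F'): step: R->3, L=6; F->plug->F->R->B->L->C->refl->E->L'->E->R'->C->plug->C
Char 9 ('H'): step: R->4, L=6; H->plug->H->R->G->L->H->refl->F->L'->D->R'->B->plug->B

Answer: DBFBCGACB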